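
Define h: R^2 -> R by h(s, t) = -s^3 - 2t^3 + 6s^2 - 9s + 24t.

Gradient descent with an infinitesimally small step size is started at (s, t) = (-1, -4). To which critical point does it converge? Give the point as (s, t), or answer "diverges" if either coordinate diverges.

(1, -2)

h is separable, so gradient descent decouples: s follows -∂h/∂s, t follows -∂h/∂t.
∂h/∂s = -3(s - 3)(s - 1); at s=-1 this is -24, so s increases.
∂h/∂t = -6(t - 2)(t + 2); at t=-4 this is -72, so t increases.
s converges to its nearest critical value 1 (a local min of the s-part); t converges to -2. The iterate converges to (1, -2).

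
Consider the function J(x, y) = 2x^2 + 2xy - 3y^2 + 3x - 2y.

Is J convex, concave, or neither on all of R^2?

J is quadratic, so its Hessian is the constant matrix H = [[4, 2], [2, -6]].
det(H) = -28, tr(H) = -2.
det(H) < 0, so H is indefinite: neither convex nor concave.

neither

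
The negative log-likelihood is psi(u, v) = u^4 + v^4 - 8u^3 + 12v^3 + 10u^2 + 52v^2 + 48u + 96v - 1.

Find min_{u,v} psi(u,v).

-94

psi(u,v) separates as P(u) + Q(v) − 1, so its minimum is min P + min Q − 1.
P'(u) = 4(u - 4)(u - 3)(u + 1) vanishes at u ∈ {-1, 3, 4}; Q'(v) = 4(v + 2)(v + 3)(v + 4) vanishes at v ∈ {-4, -3, -2}.
Local minima of P (where P''>0): P(-1)=-29, P(4)=96. Local minima of Q: Q(-4)=-64, Q(-2)=-64.
So the global minimum of psi is P(-1) + Q(-4) − 1 = -29 − 64 − 1 = -94, attained at (-1, -4).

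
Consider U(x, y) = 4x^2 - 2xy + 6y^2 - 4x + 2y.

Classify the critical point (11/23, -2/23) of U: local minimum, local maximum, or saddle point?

The Hessian of U is constant: H = [[8, -2], [-2, 12]].
det(H) = 8·12 − (-2)² = 92.
det(H) > 0 and tr(H) = 20 > 0, so H is positive definite and the point is a local minimum.

local minimum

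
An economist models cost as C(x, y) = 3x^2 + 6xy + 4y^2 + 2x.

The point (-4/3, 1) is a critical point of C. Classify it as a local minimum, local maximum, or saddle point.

The Hessian of C is constant: H = [[6, 6], [6, 8]].
det(H) = 6·8 − 6² = 12.
det(H) > 0 and tr(H) = 14 > 0, so H is positive definite and the point is a local minimum.

local minimum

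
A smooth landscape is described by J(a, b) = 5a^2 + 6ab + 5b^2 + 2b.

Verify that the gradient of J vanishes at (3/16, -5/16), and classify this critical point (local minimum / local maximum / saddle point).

local minimum

∇J = (10a + 6b, 6a + 10b + 2); substituting (3/16, -5/16) gives ∇J = (0, 0), so (3/16, -5/16) is indeed a critical point.
The Hessian of J is constant: H = [[10, 6], [6, 10]].
det(H) = 10·10 − 6² = 64.
det(H) > 0 and tr(H) = 20 > 0, so H is positive definite and the point is a local minimum.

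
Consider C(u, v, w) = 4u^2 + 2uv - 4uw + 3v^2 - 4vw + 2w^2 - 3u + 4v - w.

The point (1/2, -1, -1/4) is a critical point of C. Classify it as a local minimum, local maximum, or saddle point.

local minimum

The Hessian is constant: H = [[8, 2, -4], [2, 6, -4], [-4, -4, 4]].
Leading principal minors: Δ₁ = 8, Δ₂ = 44, Δ₃ = 16.
All leading minors are positive, so H is positive definite: a local minimum.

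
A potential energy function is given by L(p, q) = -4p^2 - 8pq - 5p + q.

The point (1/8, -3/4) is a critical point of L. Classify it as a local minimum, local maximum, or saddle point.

saddle point

The Hessian of L is constant: H = [[-8, -8], [-8, 0]].
det(H) = (-8)·0 − (-8)² = -64.
Since det(H) < 0, H is indefinite and the critical point is a saddle point.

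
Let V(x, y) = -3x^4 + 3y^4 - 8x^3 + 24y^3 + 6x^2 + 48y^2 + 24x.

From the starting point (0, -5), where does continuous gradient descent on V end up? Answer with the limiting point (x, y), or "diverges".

V is separable, so gradient descent decouples: x follows -∂V/∂x, y follows -∂V/∂y.
∂V/∂x = -12(x - 1)(x + 1)(x + 2); at x=0 this is 24, so x decreases.
∂V/∂y = 12y(y + 2)(y + 4); at y=-5 this is -180, so y increases.
x converges to its nearest critical value -1 (a local min of the x-part); y converges to -4. The iterate converges to (-1, -4).

(-1, -4)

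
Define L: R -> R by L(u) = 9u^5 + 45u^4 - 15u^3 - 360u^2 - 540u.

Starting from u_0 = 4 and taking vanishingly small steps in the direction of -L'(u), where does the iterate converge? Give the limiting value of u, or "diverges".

2

L'(u) = 45(u - 2)(u + 1)(u + 2)(u + 3), so L'(4) = 18900.
Gradient descent moves in the -L' direction, i.e. u is decreasing.
The nearest critical point in that direction is u = 2, where L'' = 2700 > 0 (a local minimum). The iterate converges there.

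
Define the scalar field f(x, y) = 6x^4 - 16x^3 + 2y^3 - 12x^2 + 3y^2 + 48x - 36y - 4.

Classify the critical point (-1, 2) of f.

The mixed partial ∂²f/∂x∂y is 0, so the Hessian at any point is diag(f_xx, f_yy) = diag(24(3x^2 - 4x - 1), 6(2y + 1)).
At (-1, 2): H = diag(144, 30).
Both eigenvalues are positive, so H is positive definite: a local minimum.

local minimum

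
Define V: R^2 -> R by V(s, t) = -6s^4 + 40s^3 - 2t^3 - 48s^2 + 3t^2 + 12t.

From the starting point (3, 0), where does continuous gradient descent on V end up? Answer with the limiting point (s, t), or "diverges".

(1, -1)

V is separable, so gradient descent decouples: s follows -∂V/∂s, t follows -∂V/∂t.
∂V/∂s = -24s(s - 4)(s - 1); at s=3 this is 144, so s decreases.
∂V/∂t = -6(t - 2)(t + 1); at t=0 this is 12, so t decreases.
s converges to its nearest critical value 1 (a local min of the s-part); t converges to -1. The iterate converges to (1, -1).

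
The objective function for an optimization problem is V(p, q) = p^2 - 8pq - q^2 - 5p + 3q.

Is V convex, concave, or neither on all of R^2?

V is quadratic, so its Hessian is the constant matrix H = [[2, -8], [-8, -2]].
det(H) = -68, tr(H) = 0.
det(H) < 0, so H is indefinite: neither convex nor concave.

neither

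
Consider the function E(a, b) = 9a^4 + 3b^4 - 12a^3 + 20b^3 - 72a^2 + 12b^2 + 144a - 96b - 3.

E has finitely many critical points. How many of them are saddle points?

E separates as a function of a plus a function of b, so ∇E=0 decouples.
∂E/∂a = 36(a - 2)(a - 1)(a + 2) = 0 at a ∈ {-2, 1, 2}; ∂E/∂b = 12(b - 1)(b + 2)(b + 4) = 0 at b ∈ {-4, -2, 1}.
The Hessian is diagonal: diag(E_aa, E_bb). Second derivatives: E_aa(-2)=432, E_aa(1)=-108, E_aa(2)=144; E_bb(-4)=120, E_bb(-2)=-72, E_bb(1)=180.
Saddle points occur where the two diagonal entries have opposite signs: (-2, -2), (1, -4), (1, 1), (2, -2). Count: 4.

4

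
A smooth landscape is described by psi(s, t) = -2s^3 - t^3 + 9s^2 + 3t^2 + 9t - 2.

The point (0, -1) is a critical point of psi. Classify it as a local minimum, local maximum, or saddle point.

The mixed partial ∂²psi/∂s∂t is 0, so the Hessian at any point is diag(psi_ss, psi_tt) = diag(6(-2s + 3), 6(-t + 1)).
At (0, -1): H = diag(18, 12).
Both eigenvalues are positive, so H is positive definite: a local minimum.

local minimum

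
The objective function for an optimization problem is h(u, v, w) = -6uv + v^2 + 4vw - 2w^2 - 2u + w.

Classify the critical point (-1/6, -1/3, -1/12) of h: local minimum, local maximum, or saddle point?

The Hessian is constant: H = [[0, -6, 0], [-6, 2, 4], [0, 4, -4]].
Leading principal minors: Δ₁ = 0, Δ₂ = -36, Δ₃ = 144.
The minors fit neither the all-positive nor the alternating-sign pattern, so H is indefinite: a saddle point.

saddle point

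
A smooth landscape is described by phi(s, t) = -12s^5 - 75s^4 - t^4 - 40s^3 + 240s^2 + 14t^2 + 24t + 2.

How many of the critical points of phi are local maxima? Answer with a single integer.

phi separates as a function of s plus a function of t, so ∇phi=0 decouples.
∂phi/∂s = -60s(s - 1)(s + 2)(s + 4) = 0 at s ∈ {-4, -2, 0, 1}; ∂phi/∂t = -4(t - 3)(t + 1)(t + 2) = 0 at t ∈ {-2, -1, 3}.
The Hessian is diagonal: diag(phi_ss, phi_tt). Second derivatives: phi_ss(-4)=2400, phi_ss(-2)=-720, phi_ss(0)=480, phi_ss(1)=-900; phi_tt(-2)=-20, phi_tt(-1)=16, phi_tt(3)=-80.
Local maxima occur where both diagonal entries negative: (-2, -2), (-2, 3), (1, -2), (1, 3). Count: 4.

4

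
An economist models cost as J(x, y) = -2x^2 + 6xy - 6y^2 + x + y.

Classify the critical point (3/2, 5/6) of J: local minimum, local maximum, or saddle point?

local maximum

The Hessian of J is constant: H = [[-4, 6], [6, -12]].
det(H) = (-4)·(-12) − 6² = 12.
det(H) > 0 and tr(H) = -16 < 0, so H is negative definite and the point is a local maximum.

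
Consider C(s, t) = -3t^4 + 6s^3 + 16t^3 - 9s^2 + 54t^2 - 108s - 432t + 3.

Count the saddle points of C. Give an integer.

C separates as a function of s plus a function of t, so ∇C=0 decouples.
∂C/∂s = 18(s - 3)(s + 2) = 0 at s ∈ {-2, 3}; ∂C/∂t = -12(t - 4)(t - 3)(t + 3) = 0 at t ∈ {-3, 3, 4}.
The Hessian is diagonal: diag(C_ss, C_tt). Second derivatives: C_ss(-2)=-90, C_ss(3)=90; C_tt(-3)=-504, C_tt(3)=72, C_tt(4)=-84.
Saddle points occur where the two diagonal entries have opposite signs: (-2, 3), (3, -3), (3, 4). Count: 3.

3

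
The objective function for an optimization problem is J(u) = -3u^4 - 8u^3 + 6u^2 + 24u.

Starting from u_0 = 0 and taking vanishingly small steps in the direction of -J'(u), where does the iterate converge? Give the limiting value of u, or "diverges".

J'(u) = -12(u - 1)(u + 1)(u + 2), so J'(0) = 24.
Gradient descent moves in the -J' direction, i.e. u is decreasing.
The nearest critical point in that direction is u = -1, where J'' = 24 > 0 (a local minimum). The iterate converges there.

-1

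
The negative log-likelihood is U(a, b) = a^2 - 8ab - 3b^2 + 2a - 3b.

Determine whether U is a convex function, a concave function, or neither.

neither

U is quadratic, so its Hessian is the constant matrix H = [[2, -8], [-8, -6]].
det(H) = -76, tr(H) = -4.
det(H) < 0, so H is indefinite: neither convex nor concave.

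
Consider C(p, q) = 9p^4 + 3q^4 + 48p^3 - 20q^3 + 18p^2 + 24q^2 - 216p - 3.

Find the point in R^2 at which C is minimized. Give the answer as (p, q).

C(p,q) separates as A(p) + B(q) − 3, so its minimum is min A + min B − 3.
A'(p) = 36(p - 1)(p + 2)(p + 3) vanishes at p ∈ {-3, -2, 1}; B'(q) = 12q(q - 4)(q - 1) vanishes at q ∈ {0, 1, 4}.
Local minima of A (where A''>0): A(-3)=243, A(1)=-141. Local minima of B: B(0)=0, B(4)=-128.
So the global minimum of C is A(1) + B(4) − 3 = -141 − 128 − 3 = -272, attained at (1, 4).

(1, 4)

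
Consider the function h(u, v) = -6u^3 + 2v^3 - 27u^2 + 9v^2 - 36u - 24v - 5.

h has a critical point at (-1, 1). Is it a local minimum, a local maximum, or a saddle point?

The mixed partial ∂²h/∂u∂v is 0, so the Hessian at any point is diag(h_uu, h_vv) = diag(-18(2u + 3), 6(2v + 3)).
At (-1, 1): H = diag(-18, 30).
The eigenvalues have opposite signs, so H is indefinite: a saddle point.

saddle point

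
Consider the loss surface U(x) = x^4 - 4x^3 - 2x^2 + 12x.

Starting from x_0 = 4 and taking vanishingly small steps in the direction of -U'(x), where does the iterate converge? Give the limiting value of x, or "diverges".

3

U'(x) = 4(x - 3)(x - 1)(x + 1), so U'(4) = 60.
Gradient descent moves in the -U' direction, i.e. x is decreasing.
The nearest critical point in that direction is x = 3, where U'' = 32 > 0 (a local minimum). The iterate converges there.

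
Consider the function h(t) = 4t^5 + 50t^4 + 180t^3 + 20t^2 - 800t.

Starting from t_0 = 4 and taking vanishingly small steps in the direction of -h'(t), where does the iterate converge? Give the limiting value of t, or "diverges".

h'(t) = 20(t - 1)(t + 2)(t + 4)(t + 5), so h'(4) = 25920.
Gradient descent moves in the -h' direction, i.e. t is decreasing.
The nearest critical point in that direction is t = 1, where h'' = 1800 > 0 (a local minimum). The iterate converges there.

1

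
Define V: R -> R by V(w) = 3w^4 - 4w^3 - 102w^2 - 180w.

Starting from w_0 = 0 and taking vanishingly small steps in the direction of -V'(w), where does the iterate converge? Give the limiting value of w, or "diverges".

V'(w) = 12(w - 5)(w + 1)(w + 3), so V'(0) = -180.
Gradient descent moves in the -V' direction, i.e. w is increasing.
The nearest critical point in that direction is w = 5, where V'' = 576 > 0 (a local minimum). The iterate converges there.

5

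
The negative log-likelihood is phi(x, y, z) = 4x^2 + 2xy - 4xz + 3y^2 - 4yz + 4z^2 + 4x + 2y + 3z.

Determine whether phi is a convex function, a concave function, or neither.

phi is quadratic, so its Hessian is the constant matrix H = [[8, 2, -4], [2, 6, -4], [-4, -4, 8]].
Leading principal minors: 8, 44, 192.
All positive ⇒ H ≻ 0 ⇒ convex.

convex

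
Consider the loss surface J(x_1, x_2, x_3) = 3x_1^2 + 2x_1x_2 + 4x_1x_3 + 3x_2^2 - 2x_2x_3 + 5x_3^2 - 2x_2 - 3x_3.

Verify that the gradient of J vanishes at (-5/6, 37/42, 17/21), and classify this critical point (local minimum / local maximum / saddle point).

local minimum

∇J = (6x_1 + 2x_2 + 4x_3, 2x_1 + 6x_2 - 2x_3 - 2, 4x_1 - 2x_2 + 10x_3 - 3); substituting (-5/6, 37/42, 17/21) gives ∇J = (0, 0, 0), so (-5/6, 37/42, 17/21) is indeed a critical point.
The Hessian is constant: H = [[6, 2, 4], [2, 6, -2], [4, -2, 10]].
Leading principal minors: Δ₁ = 6, Δ₂ = 32, Δ₃ = 168.
All leading minors are positive, so H is positive definite: a local minimum.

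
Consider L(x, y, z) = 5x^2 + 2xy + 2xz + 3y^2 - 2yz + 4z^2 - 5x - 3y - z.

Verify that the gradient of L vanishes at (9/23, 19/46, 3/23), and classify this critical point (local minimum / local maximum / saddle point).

∇L = (10x + 2y + 2z - 5, 2x + 6y - 2z - 3, 2x - 2y + 8z - 1); substituting (9/23, 19/46, 3/23) gives ∇L = (0, 0, 0), so (9/23, 19/46, 3/23) is indeed a critical point.
The Hessian is constant: H = [[10, 2, 2], [2, 6, -2], [2, -2, 8]].
Leading principal minors: Δ₁ = 10, Δ₂ = 56, Δ₃ = 368.
All leading minors are positive, so H is positive definite: a local minimum.

local minimum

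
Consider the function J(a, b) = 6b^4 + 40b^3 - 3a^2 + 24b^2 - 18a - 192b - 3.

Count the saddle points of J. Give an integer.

2

J separates as a function of a plus a function of b, so ∇J=0 decouples.
∂J/∂a = -6(a + 3) = 0 at a ∈ {-3}; ∂J/∂b = 24(b - 1)(b + 2)(b + 4) = 0 at b ∈ {-4, -2, 1}.
The Hessian is diagonal: diag(J_aa, J_bb). Second derivatives: J_aa(-3)=-6; J_bb(-4)=240, J_bb(-2)=-144, J_bb(1)=360.
Saddle points occur where the two diagonal entries have opposite signs: (-3, -4), (-3, 1). Count: 2.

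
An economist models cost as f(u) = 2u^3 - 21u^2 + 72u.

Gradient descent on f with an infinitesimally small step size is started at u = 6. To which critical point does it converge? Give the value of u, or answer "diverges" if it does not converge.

4

f'(u) = 6(u - 4)(u - 3), so f'(6) = 36.
Gradient descent moves in the -f' direction, i.e. u is decreasing.
The nearest critical point in that direction is u = 4, where f'' = 6 > 0 (a local minimum). The iterate converges there.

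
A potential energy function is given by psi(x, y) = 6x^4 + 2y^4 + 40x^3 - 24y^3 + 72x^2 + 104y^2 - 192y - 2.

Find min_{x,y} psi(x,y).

-130

psi(x,y) separates as P(x) + Q(y) − 2, so its minimum is min P + min Q − 2.
P'(x) = 24x(x + 2)(x + 3) vanishes at x ∈ {-3, -2, 0}; Q'(y) = 8(y - 4)(y - 3)(y - 2) vanishes at y ∈ {2, 3, 4}.
Local minima of P (where P''>0): P(-3)=54, P(0)=0. Local minima of Q: Q(2)=-128, Q(4)=-128.
So the global minimum of psi is P(0) + Q(2) − 2 = 0 − 128 − 2 = -130, attained at (0, 2).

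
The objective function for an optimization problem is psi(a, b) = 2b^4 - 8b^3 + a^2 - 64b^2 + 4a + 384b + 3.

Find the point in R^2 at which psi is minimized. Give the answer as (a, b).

psi(a,b) separates as P(a) + Q(b) + 3, so its minimum is min P + min Q + 3.
P'(a) = 2a + 4 vanishes at a ∈ {-2}; Q'(b) = 8(b - 4)(b - 3)(b + 4) vanishes at b ∈ {-4, 3, 4}.
Local minima of P (where P''>0): P(-2)=-4. Local minima of Q: Q(-4)=-1536, Q(4)=512.
So the global minimum of psi is P(-2) + Q(-4) + 3 = -4 − 1536 + 3 = -1537, attained at (-2, -4).

(-2, -4)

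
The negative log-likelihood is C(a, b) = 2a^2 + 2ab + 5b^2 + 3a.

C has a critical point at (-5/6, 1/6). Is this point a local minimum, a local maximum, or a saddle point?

The Hessian of C is constant: H = [[4, 2], [2, 10]].
det(H) = 4·10 − 2² = 36.
det(H) > 0 and tr(H) = 14 > 0, so H is positive definite and the point is a local minimum.

local minimum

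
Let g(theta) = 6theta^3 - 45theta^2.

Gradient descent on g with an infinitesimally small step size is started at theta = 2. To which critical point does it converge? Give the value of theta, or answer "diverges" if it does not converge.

g'(theta) = 18theta(theta - 5), so g'(2) = -108.
Gradient descent moves in the -g' direction, i.e. theta is increasing.
The nearest critical point in that direction is theta = 5, where g'' = 90 > 0 (a local minimum). The iterate converges there.

5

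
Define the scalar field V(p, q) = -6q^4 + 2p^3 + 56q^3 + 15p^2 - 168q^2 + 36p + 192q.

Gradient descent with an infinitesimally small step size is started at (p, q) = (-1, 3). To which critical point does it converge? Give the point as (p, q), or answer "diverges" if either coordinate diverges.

(-2, 2)

V is separable, so gradient descent decouples: p follows -∂V/∂p, q follows -∂V/∂q.
∂V/∂p = 6(p + 2)(p + 3); at p=-1 this is 12, so p decreases.
∂V/∂q = -24(q - 4)(q - 2)(q - 1); at q=3 this is 48, so q decreases.
p converges to its nearest critical value -2 (a local min of the p-part); q converges to 2. The iterate converges to (-2, 2).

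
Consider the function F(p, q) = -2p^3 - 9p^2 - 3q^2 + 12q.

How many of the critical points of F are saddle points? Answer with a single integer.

1

F separates as a function of p plus a function of q, so ∇F=0 decouples.
∂F/∂p = -6p(p + 3) = 0 at p ∈ {-3, 0}; ∂F/∂q = -6(q - 2) = 0 at q ∈ {2}.
The Hessian is diagonal: diag(F_pp, F_qq). Second derivatives: F_pp(-3)=18, F_pp(0)=-18; F_qq(2)=-6.
Saddle points occur where the two diagonal entries have opposite signs: (-3, 2). Count: 1.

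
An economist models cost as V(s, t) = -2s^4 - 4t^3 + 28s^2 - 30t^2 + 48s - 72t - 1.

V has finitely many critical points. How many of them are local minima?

1

V separates as a function of s plus a function of t, so ∇V=0 decouples.
∂V/∂s = -8(s - 3)(s + 1)(s + 2) = 0 at s ∈ {-2, -1, 3}; ∂V/∂t = -12(t + 2)(t + 3) = 0 at t ∈ {-3, -2}.
The Hessian is diagonal: diag(V_ss, V_tt). Second derivatives: V_ss(-2)=-40, V_ss(-1)=32, V_ss(3)=-160; V_tt(-3)=12, V_tt(-2)=-12.
Local minima occur where both diagonal entries positive: (-1, -3). Count: 1.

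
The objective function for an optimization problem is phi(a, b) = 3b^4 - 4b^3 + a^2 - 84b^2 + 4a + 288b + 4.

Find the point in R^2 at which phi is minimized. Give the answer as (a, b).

phi(a,b) separates as P(a) + Q(b) + 4, so its minimum is min P + min Q + 4.
P'(a) = 2a + 4 vanishes at a ∈ {-2}; Q'(b) = 12(b - 3)(b - 2)(b + 4) vanishes at b ∈ {-4, 2, 3}.
Local minima of P (where P''>0): P(-2)=-4. Local minima of Q: Q(-4)=-1472, Q(3)=243.
So the global minimum of phi is P(-2) + Q(-4) + 4 = -4 − 1472 + 4 = -1472, attained at (-2, -4).

(-2, -4)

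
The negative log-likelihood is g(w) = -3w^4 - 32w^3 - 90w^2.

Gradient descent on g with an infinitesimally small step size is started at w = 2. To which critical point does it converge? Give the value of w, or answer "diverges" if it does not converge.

g'(w) = -12w(w + 3)(w + 5), so g'(2) = -840.
Gradient descent moves in the -g' direction, i.e. w is increasing.
There is no critical point above w=2, and g' keeps the same sign, so the iterate runs off to +∞.

diverges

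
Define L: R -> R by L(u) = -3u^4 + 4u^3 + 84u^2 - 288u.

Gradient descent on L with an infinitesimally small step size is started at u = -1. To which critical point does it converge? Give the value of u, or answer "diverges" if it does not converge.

2

L'(u) = -12(u - 3)(u - 2)(u + 4), so L'(-1) = -432.
Gradient descent moves in the -L' direction, i.e. u is increasing.
The nearest critical point in that direction is u = 2, where L'' = 72 > 0 (a local minimum). The iterate converges there.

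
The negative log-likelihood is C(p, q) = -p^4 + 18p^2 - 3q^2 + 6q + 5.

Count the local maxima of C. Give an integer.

C separates as a function of p plus a function of q, so ∇C=0 decouples.
∂C/∂p = -4p(p - 3)(p + 3) = 0 at p ∈ {-3, 0, 3}; ∂C/∂q = -6(q - 1) = 0 at q ∈ {1}.
The Hessian is diagonal: diag(C_pp, C_qq). Second derivatives: C_pp(-3)=-72, C_pp(0)=36, C_pp(3)=-72; C_qq(1)=-6.
Local maxima occur where both diagonal entries negative: (-3, 1), (3, 1). Count: 2.

2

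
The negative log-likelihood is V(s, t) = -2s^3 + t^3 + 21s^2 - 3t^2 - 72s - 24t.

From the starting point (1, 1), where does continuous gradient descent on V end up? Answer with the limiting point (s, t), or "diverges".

V is separable, so gradient descent decouples: s follows -∂V/∂s, t follows -∂V/∂t.
∂V/∂s = -6(s - 4)(s - 3); at s=1 this is -36, so s increases.
∂V/∂t = 3(t - 4)(t + 2); at t=1 this is -27, so t increases.
s converges to its nearest critical value 3 (a local min of the s-part); t converges to 4. The iterate converges to (3, 4).

(3, 4)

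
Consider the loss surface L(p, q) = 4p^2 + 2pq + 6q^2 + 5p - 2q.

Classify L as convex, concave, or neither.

L is quadratic, so its Hessian is the constant matrix H = [[8, 2], [2, 12]].
det(H) = 92, tr(H) = 20.
det(H) > 0 and tr(H) > 0, so H is positive definite everywhere: convex.

convex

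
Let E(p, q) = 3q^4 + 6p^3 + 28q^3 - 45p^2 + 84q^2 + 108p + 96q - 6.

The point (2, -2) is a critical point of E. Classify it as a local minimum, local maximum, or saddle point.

local maximum

The mixed partial ∂²E/∂p∂q is 0, so the Hessian at any point is diag(E_pp, E_qq) = diag(18(2p - 5), 12(3q^2 + 14q + 14)).
At (2, -2): H = diag(-18, -24).
Both eigenvalues are negative, so H is negative definite: a local maximum.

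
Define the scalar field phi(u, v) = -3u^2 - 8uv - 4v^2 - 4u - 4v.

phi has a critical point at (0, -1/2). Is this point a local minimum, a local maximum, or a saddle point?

The Hessian of phi is constant: H = [[-6, -8], [-8, -8]].
det(H) = (-6)·(-8) − (-8)² = -16.
Since det(H) < 0, H is indefinite and the critical point is a saddle point.

saddle point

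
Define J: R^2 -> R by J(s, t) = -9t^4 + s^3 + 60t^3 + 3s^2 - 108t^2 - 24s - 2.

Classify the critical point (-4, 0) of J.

local maximum

The mixed partial ∂²J/∂s∂t is 0, so the Hessian at any point is diag(J_ss, J_tt) = diag(6(s + 1), 36(-3t^2 + 10t - 6)).
At (-4, 0): H = diag(-18, -216).
Both eigenvalues are negative, so H is negative definite: a local maximum.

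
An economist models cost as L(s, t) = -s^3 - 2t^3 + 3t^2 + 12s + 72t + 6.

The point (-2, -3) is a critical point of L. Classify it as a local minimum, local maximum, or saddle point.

local minimum

The mixed partial ∂²L/∂s∂t is 0, so the Hessian at any point is diag(L_ss, L_tt) = diag(-6s, 6(-2t + 1)).
At (-2, -3): H = diag(12, 42).
Both eigenvalues are positive, so H is positive definite: a local minimum.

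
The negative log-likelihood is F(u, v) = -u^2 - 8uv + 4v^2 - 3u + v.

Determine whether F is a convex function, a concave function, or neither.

F is quadratic, so its Hessian is the constant matrix H = [[-2, -8], [-8, 8]].
det(H) = -80, tr(H) = 6.
det(H) < 0, so H is indefinite: neither convex nor concave.

neither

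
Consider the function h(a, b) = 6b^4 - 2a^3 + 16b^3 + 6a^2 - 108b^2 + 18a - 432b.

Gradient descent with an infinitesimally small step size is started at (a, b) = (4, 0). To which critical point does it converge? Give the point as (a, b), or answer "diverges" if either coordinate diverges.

h is separable, so gradient descent decouples: a follows -∂h/∂a, b follows -∂h/∂b.
∂h/∂a = -6(a - 3)(a + 1); at a=4 this is -30, so a increases.
∂h/∂b = 24(b - 3)(b + 2)(b + 3); at b=0 this is -432, so b increases.
The a-coordinate has no critical point in that direction and runs off to infinity.

diverges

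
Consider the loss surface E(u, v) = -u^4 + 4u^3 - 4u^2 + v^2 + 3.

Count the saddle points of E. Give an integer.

2

E separates as a function of u plus a function of v, so ∇E=0 decouples.
∂E/∂u = -4u(u - 2)(u - 1) = 0 at u ∈ {0, 1, 2}; ∂E/∂v = 2v = 0 at v ∈ {0}.
The Hessian is diagonal: diag(E_uu, E_vv). Second derivatives: E_uu(0)=-8, E_uu(1)=4, E_uu(2)=-8; E_vv(0)=2.
Saddle points occur where the two diagonal entries have opposite signs: (0, 0), (2, 0). Count: 2.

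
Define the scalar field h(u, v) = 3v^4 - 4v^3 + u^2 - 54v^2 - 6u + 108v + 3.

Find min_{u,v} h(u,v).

-465

h(u,v) separates as P(u) + Q(v) + 3, so its minimum is min P + min Q + 3.
P'(u) = 2u - 6 vanishes at u ∈ {3}; Q'(v) = 12(v - 3)(v - 1)(v + 3) vanishes at v ∈ {-3, 1, 3}.
Local minima of P (where P''>0): P(3)=-9. Local minima of Q: Q(-3)=-459, Q(3)=-27.
So the global minimum of h is P(3) + Q(-3) + 3 = -9 − 459 + 3 = -465, attained at (3, -3).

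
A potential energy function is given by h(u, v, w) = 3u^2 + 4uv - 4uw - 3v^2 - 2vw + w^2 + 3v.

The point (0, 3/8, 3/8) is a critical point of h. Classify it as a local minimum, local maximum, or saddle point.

The Hessian is constant: H = [[6, 4, -4], [4, -6, -2], [-4, -2, 2]].
Leading principal minors: Δ₁ = 6, Δ₂ = -52, Δ₃ = 32.
The minors fit neither the all-positive nor the alternating-sign pattern, so H is indefinite: a saddle point.

saddle point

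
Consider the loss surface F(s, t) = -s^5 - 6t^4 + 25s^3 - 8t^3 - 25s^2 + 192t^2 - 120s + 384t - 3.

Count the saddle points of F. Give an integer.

6

F separates as a function of s plus a function of t, so ∇F=0 decouples.
∂F/∂s = -5(s - 3)(s - 2)(s + 1)(s + 4) = 0 at s ∈ {-4, -1, 2, 3}; ∂F/∂t = -24(t - 4)(t + 1)(t + 4) = 0 at t ∈ {-4, -1, 4}.
The Hessian is diagonal: diag(F_ss, F_tt). Second derivatives: F_ss(-4)=630, F_ss(-1)=-180, F_ss(2)=90, F_ss(3)=-140; F_tt(-4)=-576, F_tt(-1)=360, F_tt(4)=-960.
Saddle points occur where the two diagonal entries have opposite signs: (-4, -4), (-4, 4), (-1, -1), (2, -4), (2, 4), (3, -1). Count: 6.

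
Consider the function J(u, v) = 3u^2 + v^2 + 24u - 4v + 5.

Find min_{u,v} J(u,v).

-47

J(u,v) separates as P(u) + Q(v) + 5, so its minimum is min P + min Q + 5.
P'(u) = 6u + 24 vanishes at u ∈ {-4}; Q'(v) = 2v - 4 vanishes at v ∈ {2}.
Local minima of P (where P''>0): P(-4)=-48. Local minima of Q: Q(2)=-4.
So the global minimum of J is P(-4) + Q(2) + 5 = -48 − 4 + 5 = -47, attained at (-4, 2).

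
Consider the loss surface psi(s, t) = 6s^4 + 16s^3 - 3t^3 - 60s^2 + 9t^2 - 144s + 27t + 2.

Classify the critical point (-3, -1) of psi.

The mixed partial ∂²psi/∂s∂t is 0, so the Hessian at any point is diag(psi_ss, psi_tt) = diag(24(3s^2 + 4s - 5), 18(-t + 1)).
At (-3, -1): H = diag(240, 36).
Both eigenvalues are positive, so H is positive definite: a local minimum.

local minimum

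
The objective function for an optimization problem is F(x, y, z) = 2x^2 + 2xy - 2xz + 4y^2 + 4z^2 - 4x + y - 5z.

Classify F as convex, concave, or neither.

convex

F is quadratic, so its Hessian is the constant matrix H = [[4, 2, -2], [2, 8, 0], [-2, 0, 8]].
Leading principal minors: 4, 28, 192.
All positive ⇒ H ≻ 0 ⇒ convex.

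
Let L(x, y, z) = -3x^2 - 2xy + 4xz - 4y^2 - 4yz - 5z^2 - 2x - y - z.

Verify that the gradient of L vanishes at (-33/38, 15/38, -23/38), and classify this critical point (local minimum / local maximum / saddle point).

∇L = (-6x - 2y + 4z - 2, -2x - 8y - 4z - 1, 4x - 4y - 10z - 1); substituting (-33/38, 15/38, -23/38) gives ∇L = (0, 0, 0), so (-33/38, 15/38, -23/38) is indeed a critical point.
The Hessian is constant: H = [[-6, -2, 4], [-2, -8, -4], [4, -4, -10]].
Leading principal minors: Δ₁ = -6, Δ₂ = 44, Δ₃ = -152.
The minors alternate sign starting negative (−, +, −), so H is negative definite: a local maximum.

local maximum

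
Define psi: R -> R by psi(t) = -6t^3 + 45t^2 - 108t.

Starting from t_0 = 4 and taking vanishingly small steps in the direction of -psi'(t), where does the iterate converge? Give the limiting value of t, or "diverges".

diverges

psi'(t) = -18(t - 3)(t - 2), so psi'(4) = -36.
Gradient descent moves in the -psi' direction, i.e. t is increasing.
There is no critical point above t=4, and psi' keeps the same sign, so the iterate runs off to +∞.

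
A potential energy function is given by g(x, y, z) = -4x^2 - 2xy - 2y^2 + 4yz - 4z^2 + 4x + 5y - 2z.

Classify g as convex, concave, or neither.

concave

g is quadratic, so its Hessian is the constant matrix H = [[-8, -2, 0], [-2, -4, 4], [0, 4, -8]].
Leading principal minors: -8, 28, -96.
Signs alternate −, +, − ⇒ H ≺ 0 ⇒ concave.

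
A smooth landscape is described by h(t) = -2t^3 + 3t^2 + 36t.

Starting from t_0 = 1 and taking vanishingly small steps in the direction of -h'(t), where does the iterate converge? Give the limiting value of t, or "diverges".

-2

h'(t) = -6(t - 3)(t + 2), so h'(1) = 36.
Gradient descent moves in the -h' direction, i.e. t is decreasing.
The nearest critical point in that direction is t = -2, where h'' = 30 > 0 (a local minimum). The iterate converges there.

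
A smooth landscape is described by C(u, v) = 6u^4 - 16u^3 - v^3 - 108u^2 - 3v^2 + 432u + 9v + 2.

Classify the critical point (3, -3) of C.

The mixed partial ∂²C/∂u∂v is 0, so the Hessian at any point is diag(C_uu, C_vv) = diag(24(3u^2 - 4u - 9), -6(v + 1)).
At (3, -3): H = diag(144, 12).
Both eigenvalues are positive, so H is positive definite: a local minimum.

local minimum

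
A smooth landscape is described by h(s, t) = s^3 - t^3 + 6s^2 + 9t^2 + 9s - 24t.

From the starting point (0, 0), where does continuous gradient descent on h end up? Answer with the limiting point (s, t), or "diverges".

(-1, 2)

h is separable, so gradient descent decouples: s follows -∂h/∂s, t follows -∂h/∂t.
∂h/∂s = 3(s + 1)(s + 3); at s=0 this is 9, so s decreases.
∂h/∂t = -3(t - 4)(t - 2); at t=0 this is -24, so t increases.
s converges to its nearest critical value -1 (a local min of the s-part); t converges to 2. The iterate converges to (-1, 2).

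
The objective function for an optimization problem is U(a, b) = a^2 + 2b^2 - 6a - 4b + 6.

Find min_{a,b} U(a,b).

U(a,b) separates as P(a) + Q(b) + 6, so its minimum is min P + min Q + 6.
P'(a) = 2a - 6 vanishes at a ∈ {3}; Q'(b) = 4b - 4 vanishes at b ∈ {1}.
Local minima of P (where P''>0): P(3)=-9. Local minima of Q: Q(1)=-2.
So the global minimum of U is P(3) + Q(1) + 6 = -9 − 2 + 6 = -5, attained at (3, 1).

-5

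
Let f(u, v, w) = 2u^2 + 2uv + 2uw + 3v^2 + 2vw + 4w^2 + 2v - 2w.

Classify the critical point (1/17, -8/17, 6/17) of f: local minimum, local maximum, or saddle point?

The Hessian is constant: H = [[4, 2, 2], [2, 6, 2], [2, 2, 8]].
Leading principal minors: Δ₁ = 4, Δ₂ = 20, Δ₃ = 136.
All leading minors are positive, so H is positive definite: a local minimum.

local minimum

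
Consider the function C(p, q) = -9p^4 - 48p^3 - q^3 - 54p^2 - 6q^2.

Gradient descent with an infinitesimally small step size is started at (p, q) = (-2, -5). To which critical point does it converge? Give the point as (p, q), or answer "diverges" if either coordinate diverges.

C is separable, so gradient descent decouples: p follows -∂C/∂p, q follows -∂C/∂q.
∂C/∂p = -36p(p + 1)(p + 3); at p=-2 this is -72, so p increases.
∂C/∂q = -3q(q + 4); at q=-5 this is -15, so q increases.
p converges to its nearest critical value -1 (a local min of the p-part); q converges to -4. The iterate converges to (-1, -4).

(-1, -4)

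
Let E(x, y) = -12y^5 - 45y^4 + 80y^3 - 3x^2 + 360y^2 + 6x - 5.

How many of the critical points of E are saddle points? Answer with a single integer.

2

E separates as a function of x plus a function of y, so ∇E=0 decouples.
∂E/∂x = -6(x - 1) = 0 at x ∈ {1}; ∂E/∂y = -60y(y - 2)(y + 2)(y + 3) = 0 at y ∈ {-3, -2, 0, 2}.
The Hessian is diagonal: diag(E_xx, E_yy). Second derivatives: E_xx(1)=-6; E_yy(-3)=900, E_yy(-2)=-480, E_yy(0)=720, E_yy(2)=-2400.
Saddle points occur where the two diagonal entries have opposite signs: (1, -3), (1, 0). Count: 2.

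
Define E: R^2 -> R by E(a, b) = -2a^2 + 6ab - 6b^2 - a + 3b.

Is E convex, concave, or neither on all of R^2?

concave

E is quadratic, so its Hessian is the constant matrix H = [[-4, 6], [6, -12]].
det(H) = 12, tr(H) = -16.
det(H) > 0 and tr(H) < 0, so H is negative definite everywhere: concave.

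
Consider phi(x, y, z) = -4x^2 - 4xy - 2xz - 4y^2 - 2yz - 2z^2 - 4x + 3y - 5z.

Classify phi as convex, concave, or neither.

concave

phi is quadratic, so its Hessian is the constant matrix H = [[-8, -4, -2], [-4, -8, -2], [-2, -2, -4]].
Leading principal minors: -8, 48, -160.
Signs alternate −, +, − ⇒ H ≺ 0 ⇒ concave.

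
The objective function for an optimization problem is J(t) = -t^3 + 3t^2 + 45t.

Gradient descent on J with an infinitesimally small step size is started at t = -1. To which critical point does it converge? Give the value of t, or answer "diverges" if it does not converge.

-3

J'(t) = -3(t - 5)(t + 3), so J'(-1) = 36.
Gradient descent moves in the -J' direction, i.e. t is decreasing.
The nearest critical point in that direction is t = -3, where J'' = 24 > 0 (a local minimum). The iterate converges there.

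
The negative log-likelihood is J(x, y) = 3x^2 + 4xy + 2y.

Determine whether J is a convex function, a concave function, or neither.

J is quadratic, so its Hessian is the constant matrix H = [[6, 4], [4, 0]].
det(H) = -16, tr(H) = 6.
det(H) < 0, so H is indefinite: neither convex nor concave.

neither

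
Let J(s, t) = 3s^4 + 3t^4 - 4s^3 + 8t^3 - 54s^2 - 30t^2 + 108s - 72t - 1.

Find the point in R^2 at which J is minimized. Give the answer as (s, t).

J(s,t) separates as P(s) + Q(t) − 1, so its minimum is min P + min Q − 1.
P'(s) = 12(s - 3)(s - 1)(s + 3) vanishes at s ∈ {-3, 1, 3}; Q'(t) = 12(t - 2)(t + 1)(t + 3) vanishes at t ∈ {-3, -1, 2}.
Local minima of P (where P''>0): P(-3)=-459, P(3)=-27. Local minima of Q: Q(-3)=-27, Q(2)=-152.
So the global minimum of J is P(-3) + Q(2) − 1 = -459 − 152 − 1 = -612, attained at (-3, 2).

(-3, 2)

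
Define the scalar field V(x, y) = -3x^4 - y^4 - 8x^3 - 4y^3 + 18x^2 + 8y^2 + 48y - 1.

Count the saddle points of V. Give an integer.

4

V separates as a function of x plus a function of y, so ∇V=0 decouples.
∂V/∂x = -12x(x - 1)(x + 3) = 0 at x ∈ {-3, 0, 1}; ∂V/∂y = -4(y - 2)(y + 2)(y + 3) = 0 at y ∈ {-3, -2, 2}.
The Hessian is diagonal: diag(V_xx, V_yy). Second derivatives: V_xx(-3)=-144, V_xx(0)=36, V_xx(1)=-48; V_yy(-3)=-20, V_yy(-2)=16, V_yy(2)=-80.
Saddle points occur where the two diagonal entries have opposite signs: (-3, -2), (0, -3), (0, 2), (1, -2). Count: 4.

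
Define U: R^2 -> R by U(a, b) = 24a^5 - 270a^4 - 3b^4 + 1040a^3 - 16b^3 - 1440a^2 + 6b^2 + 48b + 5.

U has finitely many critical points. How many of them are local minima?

U separates as a function of a plus a function of b, so ∇U=0 decouples.
∂U/∂a = 120a(a - 4)(a - 3)(a - 2) = 0 at a ∈ {0, 2, 3, 4}; ∂U/∂b = -12(b - 1)(b + 1)(b + 4) = 0 at b ∈ {-4, -1, 1}.
The Hessian is diagonal: diag(U_aa, U_bb). Second derivatives: U_aa(0)=-2880, U_aa(2)=480, U_aa(3)=-360, U_aa(4)=960; U_bb(-4)=-180, U_bb(-1)=72, U_bb(1)=-120.
Local minima occur where both diagonal entries positive: (2, -1), (4, -1). Count: 2.

2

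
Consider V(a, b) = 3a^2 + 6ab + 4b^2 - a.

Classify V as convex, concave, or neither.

convex

V is quadratic, so its Hessian is the constant matrix H = [[6, 6], [6, 8]].
det(H) = 12, tr(H) = 14.
det(H) > 0 and tr(H) > 0, so H is positive definite everywhere: convex.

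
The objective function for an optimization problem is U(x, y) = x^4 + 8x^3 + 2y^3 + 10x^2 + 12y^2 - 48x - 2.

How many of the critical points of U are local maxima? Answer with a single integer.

1

U separates as a function of x plus a function of y, so ∇U=0 decouples.
∂U/∂x = 4(x - 1)(x + 3)(x + 4) = 0 at x ∈ {-4, -3, 1}; ∂U/∂y = 6y(y + 4) = 0 at y ∈ {-4, 0}.
The Hessian is diagonal: diag(U_xx, U_yy). Second derivatives: U_xx(-4)=20, U_xx(-3)=-16, U_xx(1)=80; U_yy(-4)=-24, U_yy(0)=24.
Local maxima occur where both diagonal entries negative: (-3, -4). Count: 1.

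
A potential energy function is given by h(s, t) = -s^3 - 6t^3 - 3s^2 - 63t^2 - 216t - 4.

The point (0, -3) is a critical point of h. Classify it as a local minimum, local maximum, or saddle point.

local maximum

The mixed partial ∂²h/∂s∂t is 0, so the Hessian at any point is diag(h_ss, h_tt) = diag(-6(s + 1), -18(2t + 7)).
At (0, -3): H = diag(-6, -18).
Both eigenvalues are negative, so H is negative definite: a local maximum.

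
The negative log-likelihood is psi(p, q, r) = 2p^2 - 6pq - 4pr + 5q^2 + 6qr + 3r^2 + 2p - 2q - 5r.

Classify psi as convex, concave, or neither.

convex

psi is quadratic, so its Hessian is the constant matrix H = [[4, -6, -4], [-6, 10, 6], [-4, 6, 6]].
Leading principal minors: 4, 4, 8.
All positive ⇒ H ≻ 0 ⇒ convex.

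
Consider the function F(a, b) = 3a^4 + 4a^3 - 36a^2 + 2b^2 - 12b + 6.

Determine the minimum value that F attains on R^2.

-201

F(a,b) separates as P(a) + Q(b) + 6, so its minimum is min P + min Q + 6.
P'(a) = 12a(a - 2)(a + 3) vanishes at a ∈ {-3, 0, 2}; Q'(b) = 4b - 12 vanishes at b ∈ {3}.
Local minima of P (where P''>0): P(-3)=-189, P(2)=-64. Local minima of Q: Q(3)=-18.
So the global minimum of F is P(-3) + Q(3) + 6 = -189 − 18 + 6 = -201, attained at (-3, 3).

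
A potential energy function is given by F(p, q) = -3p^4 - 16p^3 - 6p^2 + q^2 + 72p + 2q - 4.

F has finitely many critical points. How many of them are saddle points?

F separates as a function of p plus a function of q, so ∇F=0 decouples.
∂F/∂p = -12(p - 1)(p + 2)(p + 3) = 0 at p ∈ {-3, -2, 1}; ∂F/∂q = 2(q + 1) = 0 at q ∈ {-1}.
The Hessian is diagonal: diag(F_pp, F_qq). Second derivatives: F_pp(-3)=-48, F_pp(-2)=36, F_pp(1)=-144; F_qq(-1)=2.
Saddle points occur where the two diagonal entries have opposite signs: (-3, -1), (1, -1). Count: 2.

2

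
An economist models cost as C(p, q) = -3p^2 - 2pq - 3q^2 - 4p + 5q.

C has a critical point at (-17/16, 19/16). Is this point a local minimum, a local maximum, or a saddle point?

The Hessian of C is constant: H = [[-6, -2], [-2, -6]].
det(H) = (-6)·(-6) − (-2)² = 32.
det(H) > 0 and tr(H) = -12 < 0, so H is negative definite and the point is a local maximum.

local maximum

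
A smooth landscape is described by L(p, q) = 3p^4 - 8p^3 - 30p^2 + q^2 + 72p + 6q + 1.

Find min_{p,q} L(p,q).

L(p,q) separates as A(p) + B(q) + 1, so its minimum is min A + min B + 1.
A'(p) = 12(p - 3)(p - 1)(p + 2) vanishes at p ∈ {-2, 1, 3}; B'(q) = 2q + 6 vanishes at q ∈ {-3}.
Local minima of A (where A''>0): A(-2)=-152, A(3)=-27. Local minima of B: B(-3)=-9.
So the global minimum of L is A(-2) + B(-3) + 1 = -152 − 9 + 1 = -160, attained at (-2, -3).

-160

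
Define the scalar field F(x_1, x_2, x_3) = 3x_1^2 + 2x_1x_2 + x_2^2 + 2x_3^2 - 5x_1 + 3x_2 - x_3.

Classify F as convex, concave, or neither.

F is quadratic, so its Hessian is the constant matrix H = [[6, 2, 0], [2, 2, 0], [0, 0, 4]].
Leading principal minors: 6, 8, 32.
All positive ⇒ H ≻ 0 ⇒ convex.

convex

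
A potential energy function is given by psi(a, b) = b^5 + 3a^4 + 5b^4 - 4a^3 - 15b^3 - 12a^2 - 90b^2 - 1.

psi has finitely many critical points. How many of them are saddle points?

psi separates as a function of a plus a function of b, so ∇psi=0 decouples.
∂psi/∂a = 12a(a - 2)(a + 1) = 0 at a ∈ {-1, 0, 2}; ∂psi/∂b = 5b(b - 3)(b + 3)(b + 4) = 0 at b ∈ {-4, -3, 0, 3}.
The Hessian is diagonal: diag(psi_aa, psi_bb). Second derivatives: psi_aa(-1)=36, psi_aa(0)=-24, psi_aa(2)=72; psi_bb(-4)=-140, psi_bb(-3)=90, psi_bb(0)=-180, psi_bb(3)=630.
Saddle points occur where the two diagonal entries have opposite signs: (-1, -4), (-1, 0), (0, -3), (0, 3), (2, -4), (2, 0). Count: 6.

6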